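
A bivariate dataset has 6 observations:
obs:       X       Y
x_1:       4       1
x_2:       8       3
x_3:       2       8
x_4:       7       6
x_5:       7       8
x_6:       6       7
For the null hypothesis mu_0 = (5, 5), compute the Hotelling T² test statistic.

Step 1 — sample mean vector:
  mean(X) = (4 + 8 + 2 + 7 + 7 + 6) / 6 = 34/6 = 5.6667
  mean(Y) = (1 + 3 + 8 + 6 + 8 + 7) / 6 = 33/6 = 5.5
  x̄ = (5.6667, 5.5),  deviation x̄ - mu_0 = (5.6667, 5.5) - (5, 5) = (0.6667, 0.5).

Step 2 — sample covariance matrix, S[i,j] = (1/(n-1)) · Σ_k (x_{k,i} - mean_i) · (x_{k,j} - mean_j), divisor n-1 = 5:
  S[X,X] = ((-1.6667)·(-1.6667) + (2.3333)·(2.3333) + (-3.6667)·(-3.6667) + (1.3333)·(1.3333) + (1.3333)·(1.3333) + (0.3333)·(0.3333)) / 5 = 25.3333/5 = 5.0667
  S[X,Y] = ((-1.6667)·(-4.5) + (2.3333)·(-2.5) + (-3.6667)·(2.5) + (1.3333)·(0.5) + (1.3333)·(2.5) + (0.3333)·(1.5)) / 5 = -3/5 = -0.6
  S[Y,Y] = ((-4.5)·(-4.5) + (-2.5)·(-2.5) + (2.5)·(2.5) + (0.5)·(0.5) + (2.5)·(2.5) + (1.5)·(1.5)) / 5 = 41.5/5 = 8.3
  S = [[5.0667, -0.6],
 [-0.6, 8.3]].

Step 3 — invert S. det(S) = 5.0667·8.3 - (-0.6)² = 41.6933.
  S^{-1} = (1/det) · [[d, -b], [-b, a]] = [[0.1991, 0.0144],
 [0.0144, 0.1215]].

Step 4 — quadratic form (x̄ - mu_0)^T · S^{-1} · (x̄ - mu_0):
  S^{-1} · (x̄ - mu_0) = (0.1399, 0.0704),
  (x̄ - mu_0)^T · [...] = (0.6667)·(0.1399) + (0.5)·(0.0704) = 0.1285.

Step 5 — scale by n: T² = 6 · 0.1285 = 0.7707.

T² ≈ 0.7707


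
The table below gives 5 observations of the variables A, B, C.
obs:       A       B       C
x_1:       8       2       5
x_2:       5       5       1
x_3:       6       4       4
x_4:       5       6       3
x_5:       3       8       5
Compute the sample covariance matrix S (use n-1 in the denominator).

Step 1 — column means:
  mean(A) = (8 + 5 + 6 + 5 + 3) / 5 = 27/5 = 5.4
  mean(B) = (2 + 5 + 4 + 6 + 8) / 5 = 25/5 = 5
  mean(C) = (5 + 1 + 4 + 3 + 5) / 5 = 18/5 = 3.6

Step 2 — sample covariance S[i,j] = (1/(n-1)) · Σ_k (x_{k,i} - mean_i) · (x_{k,j} - mean_j), with n-1 = 4.
  S[A,A] = ((2.6)·(2.6) + (-0.4)·(-0.4) + (0.6)·(0.6) + (-0.4)·(-0.4) + (-2.4)·(-2.4)) / 4 = 13.2/4 = 3.3
  S[A,B] = ((2.6)·(-3) + (-0.4)·(0) + (0.6)·(-1) + (-0.4)·(1) + (-2.4)·(3)) / 4 = -16/4 = -4
  S[A,C] = ((2.6)·(1.4) + (-0.4)·(-2.6) + (0.6)·(0.4) + (-0.4)·(-0.6) + (-2.4)·(1.4)) / 4 = 1.8/4 = 0.45
  S[B,B] = ((-3)·(-3) + (0)·(0) + (-1)·(-1) + (1)·(1) + (3)·(3)) / 4 = 20/4 = 5
  S[B,C] = ((-3)·(1.4) + (0)·(-2.6) + (-1)·(0.4) + (1)·(-0.6) + (3)·(1.4)) / 4 = -1/4 = -0.25
  S[C,C] = ((1.4)·(1.4) + (-2.6)·(-2.6) + (0.4)·(0.4) + (-0.6)·(-0.6) + (1.4)·(1.4)) / 4 = 11.2/4 = 2.8

S is symmetric (S[j,i] = S[i,j]). Assembling:

S = [[3.3, -4, 0.45],
 [-4, 5, -0.25],
 [0.45, -0.25, 2.8]]


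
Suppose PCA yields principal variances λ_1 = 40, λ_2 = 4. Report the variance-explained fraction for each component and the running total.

Step 1 — total variance = trace(Sigma) = Σ λ_i = 40 + 4 = 44.

Step 2 — fraction explained by component i = λ_i / Σ λ:
  PC1: 40/44 = 0.9091
  PC2: 4/44 = 0.0909

Step 3 — cumulative fraction after k components = (λ_1 + ... + λ_k) / Σ λ:
  k = 1: 40/44 = 0.9091
  k = 2: (40 + 4)/44 = 44/44 = 1

Summary (fraction, with percent):

explained: PC1 0.9091 (90.91%), PC2 0.0909 (9.09%);  cumulative: 0.9091, 1


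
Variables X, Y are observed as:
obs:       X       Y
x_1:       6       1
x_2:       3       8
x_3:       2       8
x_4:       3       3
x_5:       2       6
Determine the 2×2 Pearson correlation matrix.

Step 1 — column means:
  mean(X) = (6 + 3 + 2 + 3 + 2) / 5 = 16/5 = 3.2
  mean(Y) = (1 + 8 + 8 + 3 + 6) / 5 = 26/5 = 5.2

Step 2 — sample variances and covariances s[i,j] = (1/(n-1)) · Σ_k (x_{k,i} - mean_i) · (x_{k,j} - mean_j), with n-1 = 4:
  s[X,X] = ((2.8)·(2.8) + (-0.2)·(-0.2) + (-1.2)·(-1.2) + (-0.2)·(-0.2) + (-1.2)·(-1.2)) / 4 = 10.8/4 = 2.7
  s[X,Y] = ((2.8)·(-4.2) + (-0.2)·(2.8) + (-1.2)·(2.8) + (-0.2)·(-2.2) + (-1.2)·(0.8)) / 4 = -16.2/4 = -4.05
  s[Y,Y] = ((-4.2)·(-4.2) + (2.8)·(2.8) + (2.8)·(2.8) + (-2.2)·(-2.2) + (0.8)·(0.8)) / 4 = 38.8/4 = 9.7
  Sample standard deviations s_i = √(s[i,i]):
  s(X) = √(2.7) = 1.6432
  s(Y) = √(9.7) = 3.1145

Step 3 — r_{ij} = s_{ij} / (s_i · s_j):
  r[X,X] = 1 (diagonal).
  r[X,Y] = -4.05 / (1.6432 · 3.1145) = -4.05 / 5.1176 = -0.7914
  r[Y,Y] = 1 (diagonal).

R is symmetric with unit diagonal. Assembling:

R = [[1, -0.7914],
 [-0.7914, 1]]


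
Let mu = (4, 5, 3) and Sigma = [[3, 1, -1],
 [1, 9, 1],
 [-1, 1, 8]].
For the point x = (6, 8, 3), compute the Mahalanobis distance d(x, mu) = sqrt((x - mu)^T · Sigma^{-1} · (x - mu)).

Step 1 — centre the observation: (x - mu) = (2, 3, 0).

Step 2 — invert Sigma (cofactor / det for 3×3, or solve directly):
  Sigma^{-1} = [[0.366, -0.0464, 0.0515],
 [-0.0464, 0.1186, -0.0206],
 [0.0515, -0.0206, 0.134]].

Step 3 — form the quadratic (x - mu)^T · Sigma^{-1} · (x - mu):
  Sigma^{-1} · (x - mu) = (0.5928, 0.2629, 0.0412).
  (x - mu)^T · [Sigma^{-1} · (x - mu)] = (2)·(0.5928) + (3)·(0.2629) + (0)·(0.0412) = 1.9742.

Step 4 — take square root: d = √(1.9742) ≈ 1.4051.

d(x, mu) = √(1.9742) ≈ 1.4051


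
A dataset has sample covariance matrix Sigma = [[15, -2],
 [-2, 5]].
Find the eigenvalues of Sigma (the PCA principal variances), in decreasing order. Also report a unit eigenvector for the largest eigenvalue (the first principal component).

Step 1 — characteristic polynomial of 2×2 Sigma:
  det(Sigma - λI) = λ² - trace · λ + det = 0.
  trace = 15 + 5 = 20, det = 15·5 - (-2)² = 71.
Step 2 — discriminant:
  Δ = trace² - 4·det = 400 - 284 = 116.
Step 3 — eigenvalues:
  λ = (trace ± √Δ)/2 = (20 ± 10.7703)/2,
  λ_1 = 15.3852,  λ_2 = 4.6148.

Step 4 — unit eigenvector for λ_1: solve (Sigma - λ_1 I)v = 0. First row:
  (15 - 15.3852)·v_x + (-2)·v_y = 0, i.e. (-0.3852)·v_x + (-2)·v_y = 0,
  so v ∝ (b, λ_1 - a) = (-2, 0.3852); multiply by -1 so the first entry is positive: u = (2, -0.3852).
  ||u|| = √((2)² + (-0.3852)²) = √(4.1484) ≈ 2.0368,
  v_1 = u/||u|| ≈ (0.982, -0.1891) (||v_1|| = 1).

λ_1 = 15.3852,  λ_2 = 4.6148;  v_1 ≈ (0.982, -0.1891)


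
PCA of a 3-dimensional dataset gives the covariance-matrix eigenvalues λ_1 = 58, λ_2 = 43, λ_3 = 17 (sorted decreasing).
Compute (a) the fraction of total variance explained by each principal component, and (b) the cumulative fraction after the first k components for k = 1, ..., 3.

Step 1 — total variance = trace(Sigma) = Σ λ_i = 58 + 43 + 17 = 118.

Step 2 — fraction explained by component i = λ_i / Σ λ:
  PC1: 58/118 = 0.4915
  PC2: 43/118 = 0.3644
  PC3: 17/118 = 0.1441

Step 3 — cumulative fraction after k components = (λ_1 + ... + λ_k) / Σ λ:
  k = 1: 58/118 = 0.4915
  k = 2: (58 + 43)/118 = 101/118 = 0.8559
  k = 3: (58 + 43 + 17)/118 = 118/118 = 1

Summary (fraction, with percent):

explained: PC1 0.4915 (49.15%), PC2 0.3644 (36.44%), PC3 0.1441 (14.41%);  cumulative: 0.4915, 0.8559, 1


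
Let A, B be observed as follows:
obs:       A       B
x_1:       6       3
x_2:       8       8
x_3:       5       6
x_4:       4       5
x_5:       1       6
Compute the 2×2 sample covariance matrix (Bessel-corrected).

Step 1 — column means:
  mean(A) = (6 + 8 + 5 + 4 + 1) / 5 = 24/5 = 4.8
  mean(B) = (3 + 8 + 6 + 5 + 6) / 5 = 28/5 = 5.6

Step 2 — sample covariance S[i,j] = (1/(n-1)) · Σ_k (x_{k,i} - mean_i) · (x_{k,j} - mean_j), with n-1 = 4.
  S[A,A] = ((1.2)·(1.2) + (3.2)·(3.2) + (0.2)·(0.2) + (-0.8)·(-0.8) + (-3.8)·(-3.8)) / 4 = 26.8/4 = 6.7
  S[A,B] = ((1.2)·(-2.6) + (3.2)·(2.4) + (0.2)·(0.4) + (-0.8)·(-0.6) + (-3.8)·(0.4)) / 4 = 3.6/4 = 0.9
  S[B,B] = ((-2.6)·(-2.6) + (2.4)·(2.4) + (0.4)·(0.4) + (-0.6)·(-0.6) + (0.4)·(0.4)) / 4 = 13.2/4 = 3.3

S is symmetric (S[j,i] = S[i,j]). Assembling:

S = [[6.7, 0.9],
 [0.9, 3.3]]


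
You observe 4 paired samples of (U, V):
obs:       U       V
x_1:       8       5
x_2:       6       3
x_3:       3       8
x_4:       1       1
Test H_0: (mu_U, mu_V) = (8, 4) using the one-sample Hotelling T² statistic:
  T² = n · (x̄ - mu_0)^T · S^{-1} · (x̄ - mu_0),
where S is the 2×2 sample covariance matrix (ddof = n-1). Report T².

Step 1 — sample mean vector:
  mean(U) = (8 + 6 + 3 + 1) / 4 = 18/4 = 4.5
  mean(V) = (5 + 3 + 8 + 1) / 4 = 17/4 = 4.25
  x̄ = (4.5, 4.25),  deviation x̄ - mu_0 = (4.5, 4.25) - (8, 4) = (-3.5, 0.25).

Step 2 — sample covariance matrix, S[i,j] = (1/(n-1)) · Σ_k (x_{k,i} - mean_i) · (x_{k,j} - mean_j), divisor n-1 = 3:
  S[U,U] = ((3.5)·(3.5) + (1.5)·(1.5) + (-1.5)·(-1.5) + (-3.5)·(-3.5)) / 3 = 29/3 = 9.6667
  S[U,V] = ((3.5)·(0.75) + (1.5)·(-1.25) + (-1.5)·(3.75) + (-3.5)·(-3.25)) / 3 = 6.5/3 = 2.1667
  S[V,V] = ((0.75)·(0.75) + (-1.25)·(-1.25) + (3.75)·(3.75) + (-3.25)·(-3.25)) / 3 = 26.75/3 = 8.9167
  S = [[9.6667, 2.1667],
 [2.1667, 8.9167]].

Step 3 — invert S. det(S) = 9.6667·8.9167 - (2.1667)² = 81.5.
  S^{-1} = (1/det) · [[d, -b], [-b, a]] = [[0.1094, -0.0266],
 [-0.0266, 0.1186]].

Step 4 — quadratic form (x̄ - mu_0)^T · S^{-1} · (x̄ - mu_0):
  S^{-1} · (x̄ - mu_0) = (-0.3896, 0.1227),
  (x̄ - mu_0)^T · [...] = (-3.5)·(-0.3896) + (0.25)·(0.1227) = 1.3942.

Step 5 — scale by n: T² = 4 · 1.3942 = 5.5767.

T² ≈ 5.5767


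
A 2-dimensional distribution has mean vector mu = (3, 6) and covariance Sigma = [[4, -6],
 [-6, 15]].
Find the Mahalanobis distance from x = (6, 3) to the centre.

Step 1 — centre the observation: (x - mu) = (3, -3).

Step 2 — invert Sigma. det(Sigma) = 4·15 - (-6)² = 24.
  Sigma^{-1} = (1/det) · [[d, -b], [-b, a]] = [[0.625, 0.25],
 [0.25, 0.1667]].

Step 3 — form the quadratic (x - mu)^T · Sigma^{-1} · (x - mu):
  Sigma^{-1} · (x - mu) = (1.125, 0.25).
  (x - mu)^T · [Sigma^{-1} · (x - mu)] = (3)·(1.125) + (-3)·(0.25) = 2.625.

Step 4 — take square root: d = √(2.625) ≈ 1.6202.

d(x, mu) = √(2.625) ≈ 1.6202


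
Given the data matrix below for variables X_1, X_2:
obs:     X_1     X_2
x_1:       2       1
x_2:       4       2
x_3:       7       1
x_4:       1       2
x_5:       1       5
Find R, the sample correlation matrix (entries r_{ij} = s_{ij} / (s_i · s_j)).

Step 1 — column means:
  mean(X_1) = (2 + 4 + 7 + 1 + 1) / 5 = 15/5 = 3
  mean(X_2) = (1 + 2 + 1 + 2 + 5) / 5 = 11/5 = 2.2

Step 2 — sample variances and covariances s[i,j] = (1/(n-1)) · Σ_k (x_{k,i} - mean_i) · (x_{k,j} - mean_j), with n-1 = 4:
  s[X_1,X_1] = ((-1)·(-1) + (1)·(1) + (4)·(4) + (-2)·(-2) + (-2)·(-2)) / 4 = 26/4 = 6.5
  s[X_1,X_2] = ((-1)·(-1.2) + (1)·(-0.2) + (4)·(-1.2) + (-2)·(-0.2) + (-2)·(2.8)) / 4 = -9/4 = -2.25
  s[X_2,X_2] = ((-1.2)·(-1.2) + (-0.2)·(-0.2) + (-1.2)·(-1.2) + (-0.2)·(-0.2) + (2.8)·(2.8)) / 4 = 10.8/4 = 2.7
  Sample standard deviations s_i = √(s[i,i]):
  s(X_1) = √(6.5) = 2.5495
  s(X_2) = √(2.7) = 1.6432

Step 3 — r_{ij} = s_{ij} / (s_i · s_j):
  r[X_1,X_1] = 1 (diagonal).
  r[X_1,X_2] = -2.25 / (2.5495 · 1.6432) = -2.25 / 4.1893 = -0.5371
  r[X_2,X_2] = 1 (diagonal).

R is symmetric with unit diagonal. Assembling:

R = [[1, -0.5371],
 [-0.5371, 1]]


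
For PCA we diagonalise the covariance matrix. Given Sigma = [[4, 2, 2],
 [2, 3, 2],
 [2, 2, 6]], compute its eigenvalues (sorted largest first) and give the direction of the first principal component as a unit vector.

Step 1 — characteristic polynomial p(λ) = det(λI - Sigma) = λ³ - tr·λ² + c_1·λ - det, where tr = trace, c_1 = sum of the principal 2×2 minors, det = det(Sigma):
  tr = 4 + 3 + 6 = 13,
  c_1 = (4·3 - (2)²) + (4·6 - (2)²) + (3·6 - (2)²) = 8 + 20 + 14 = 42,
  det = 4·(3·6 - (2)²) - (2)·((2)·6 - (2)·(2)) + (2)·((2)·(2) - 3·(2)) = 4·(14) - (2)·(8) + (2)·(-2) = 36.
  So p(λ) = λ³ - 13λ² + 42λ - 36.
Step 2 — look for an integer root (rational root theorem: any rational root is an integer divisor of 36). Testing λ = 3:
  p(3) = 27 - 117 + 126 - 36 = 0  ✓
  Dividing out (λ - 3): p(λ) = (λ - 3)(λ² - 10λ + 12).
Step 3 — remaining eigenvalues from the quadratic λ² - 10λ + 12 = 0:
  Δ = 10² - 4·12 = 100 - 48 = 52,  λ = (10 ± √52)/2 = (10 ± 7.2111)/2 ≈ 8.6056 or 1.3944.
  Sorted: λ_1 = 8.6056,  λ_2 = 3,  λ_3 = 1.3944  (check: sum = 13 = tr ✓).

Step 4 — unit eigenvector for λ_1 ≈ 8.6056: v spans the null space of (Sigma - λ_1 I), whose rows are
  r_1 = (-4.6056, 2, 2),  r_2 = (2, -5.6056, 2),  r_3 = (2, 2, -2.6056).
  v is orthogonal to every row, so take v ∝ r_1 × r_2 = ((2)·(2) - (2)·(-5.6056), (2)·(2) - (-4.6056)·(2), (-4.6056)·(-5.6056) - (2)·(2)) ≈ (15.2111, 13.2111, 21.8167).
  Let u = (15.2111, 13.2111, 21.8167).
  ||u|| = √((15.2111)² + (13.2111)² + (21.8167)²) = √(881.8773) ≈ 29.6964,  v_1 = u/||u|| ≈ (0.5122, 0.4449, 0.7347) (||v_1|| = 1).

λ_1 = 8.6056,  λ_2 = 3,  λ_3 = 1.3944;  v_1 ≈ (0.5122, 0.4449, 0.7347)


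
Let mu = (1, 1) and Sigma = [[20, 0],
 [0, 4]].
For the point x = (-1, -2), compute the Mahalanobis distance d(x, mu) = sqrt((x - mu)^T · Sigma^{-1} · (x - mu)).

Step 1 — centre the observation: (x - mu) = (-2, -3).

Step 2 — invert Sigma. det(Sigma) = 20·4 - (0)² = 80.
  Sigma^{-1} = (1/det) · [[d, -b], [-b, a]] = [[0.05, 0],
 [0, 0.25]].

Step 3 — form the quadratic (x - mu)^T · Sigma^{-1} · (x - mu):
  Sigma^{-1} · (x - mu) = (-0.1, -0.75).
  (x - mu)^T · [Sigma^{-1} · (x - mu)] = (-2)·(-0.1) + (-3)·(-0.75) = 2.45.

Step 4 — take square root: d = √(2.45) ≈ 1.5652.

d(x, mu) = √(2.45) ≈ 1.5652


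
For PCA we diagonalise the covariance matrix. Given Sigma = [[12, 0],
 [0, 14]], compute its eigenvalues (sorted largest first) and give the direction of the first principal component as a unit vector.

Step 1 — characteristic polynomial of 2×2 Sigma:
  det(Sigma - λI) = λ² - trace · λ + det = 0.
  trace = 12 + 14 = 26, det = 12·14 - (0)² = 168.
Step 2 — discriminant:
  Δ = trace² - 4·det = 676 - 672 = 4.
Step 3 — eigenvalues:
  λ = (trace ± √Δ)/2 = (26 ± 2)/2,
  λ_1 = 14,  λ_2 = 12.

Step 4 — unit eigenvector for λ_1: Sigma is diagonal, so its eigenvectors are the coordinate axes. λ_1 = 14 is the diagonal entry on the second coordinate axis, hence
  v_1 = (0, 1) (||v_1|| = 1).

λ_1 = 14,  λ_2 = 12;  v_1 ≈ (0, 1)


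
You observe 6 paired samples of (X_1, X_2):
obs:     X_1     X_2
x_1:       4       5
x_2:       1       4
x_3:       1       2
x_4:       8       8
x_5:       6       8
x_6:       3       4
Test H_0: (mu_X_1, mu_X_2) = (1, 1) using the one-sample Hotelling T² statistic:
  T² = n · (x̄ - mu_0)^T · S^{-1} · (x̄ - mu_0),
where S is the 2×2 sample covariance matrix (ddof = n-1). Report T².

Step 1 — sample mean vector:
  mean(X_1) = (4 + 1 + 1 + 8 + 6 + 3) / 6 = 23/6 = 3.8333
  mean(X_2) = (5 + 4 + 2 + 8 + 8 + 4) / 6 = 31/6 = 5.1667
  x̄ = (3.8333, 5.1667),  deviation x̄ - mu_0 = (3.8333, 5.1667) - (1, 1) = (2.8333, 4.1667).

Step 2 — sample covariance matrix, S[i,j] = (1/(n-1)) · Σ_k (x_{k,i} - mean_i) · (x_{k,j} - mean_j), divisor n-1 = 5:
  S[X_1,X_1] = ((0.1667)·(0.1667) + (-2.8333)·(-2.8333) + (-2.8333)·(-2.8333) + (4.1667)·(4.1667) + (2.1667)·(2.1667) + (-0.8333)·(-0.8333)) / 5 = 38.8333/5 = 7.7667
  S[X_1,X_2] = ((0.1667)·(-0.1667) + (-2.8333)·(-1.1667) + (-2.8333)·(-3.1667) + (4.1667)·(2.8333) + (2.1667)·(2.8333) + (-0.8333)·(-1.1667)) / 5 = 31.1667/5 = 6.2333
  S[X_2,X_2] = ((-0.1667)·(-0.1667) + (-1.1667)·(-1.1667) + (-3.1667)·(-3.1667) + (2.8333)·(2.8333) + (2.8333)·(2.8333) + (-1.1667)·(-1.1667)) / 5 = 28.8333/5 = 5.7667
  S = [[7.7667, 6.2333],
 [6.2333, 5.7667]].

Step 3 — invert S. det(S) = 7.7667·5.7667 - (6.2333)² = 5.9333.
  S^{-1} = (1/det) · [[d, -b], [-b, a]] = [[0.9719, -1.0506],
 [-1.0506, 1.309]].

Step 4 — quadratic form (x̄ - mu_0)^T · S^{-1} · (x̄ - mu_0):
  S^{-1} · (x̄ - mu_0) = (-1.6236, 2.4775),
  (x̄ - mu_0)^T · [...] = (2.8333)·(-1.6236) + (4.1667)·(2.4775) = 5.7228.

Step 5 — scale by n: T² = 6 · 5.7228 = 34.3371.

T² ≈ 34.3371


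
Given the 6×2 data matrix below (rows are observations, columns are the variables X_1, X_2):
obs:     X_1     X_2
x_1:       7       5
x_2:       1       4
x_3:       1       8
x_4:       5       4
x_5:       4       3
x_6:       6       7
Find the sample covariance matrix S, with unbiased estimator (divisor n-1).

Step 1 — column means:
  mean(X_1) = (7 + 1 + 1 + 5 + 4 + 6) / 6 = 24/6 = 4
  mean(X_2) = (5 + 4 + 8 + 4 + 3 + 7) / 6 = 31/6 = 5.1667

Step 2 — sample covariance S[i,j] = (1/(n-1)) · Σ_k (x_{k,i} - mean_i) · (x_{k,j} - mean_j), with n-1 = 5.
  S[X_1,X_1] = ((3)·(3) + (-3)·(-3) + (-3)·(-3) + (1)·(1) + (0)·(0) + (2)·(2)) / 5 = 32/5 = 6.4
  S[X_1,X_2] = ((3)·(-0.1667) + (-3)·(-1.1667) + (-3)·(2.8333) + (1)·(-1.1667) + (0)·(-2.1667) + (2)·(1.8333)) / 5 = -3/5 = -0.6
  S[X_2,X_2] = ((-0.1667)·(-0.1667) + (-1.1667)·(-1.1667) + (2.8333)·(2.8333) + (-1.1667)·(-1.1667) + (-2.1667)·(-2.1667) + (1.8333)·(1.8333)) / 5 = 18.8333/5 = 3.7667

S is symmetric (S[j,i] = S[i,j]). Assembling:

S = [[6.4, -0.6],
 [-0.6, 3.7667]]


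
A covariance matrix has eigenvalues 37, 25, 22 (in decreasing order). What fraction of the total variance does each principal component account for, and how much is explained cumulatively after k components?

Step 1 — total variance = trace(Sigma) = Σ λ_i = 37 + 25 + 22 = 84.

Step 2 — fraction explained by component i = λ_i / Σ λ:
  PC1: 37/84 = 0.4405
  PC2: 25/84 = 0.2976
  PC3: 22/84 = 0.2619

Step 3 — cumulative fraction after k components = (λ_1 + ... + λ_k) / Σ λ:
  k = 1: 37/84 = 0.4405
  k = 2: (37 + 25)/84 = 62/84 = 0.7381
  k = 3: (37 + 25 + 22)/84 = 84/84 = 1

Summary (fraction, with percent):

explained: PC1 0.4405 (44.05%), PC2 0.2976 (29.76%), PC3 0.2619 (26.19%);  cumulative: 0.4405, 0.7381, 1


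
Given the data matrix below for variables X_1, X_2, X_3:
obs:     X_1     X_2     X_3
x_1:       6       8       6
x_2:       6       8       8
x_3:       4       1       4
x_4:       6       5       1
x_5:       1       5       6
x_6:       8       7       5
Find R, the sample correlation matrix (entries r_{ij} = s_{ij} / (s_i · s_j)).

Step 1 — column means:
  mean(X_1) = (6 + 6 + 4 + 6 + 1 + 8) / 6 = 31/6 = 5.1667
  mean(X_2) = (8 + 8 + 1 + 5 + 5 + 7) / 6 = 34/6 = 5.6667
  mean(X_3) = (6 + 8 + 4 + 1 + 6 + 5) / 6 = 30/6 = 5

Step 2 — sample variances and covariances s[i,j] = (1/(n-1)) · Σ_k (x_{k,i} - mean_i) · (x_{k,j} - mean_j), with n-1 = 5:
  s[X_1,X_1] = ((0.8333)·(0.8333) + (0.8333)·(0.8333) + (-1.1667)·(-1.1667) + (0.8333)·(0.8333) + (-4.1667)·(-4.1667) + (2.8333)·(2.8333)) / 5 = 28.8333/5 = 5.7667
  s[X_1,X_2] = ((0.8333)·(2.3333) + (0.8333)·(2.3333) + (-1.1667)·(-4.6667) + (0.8333)·(-0.6667) + (-4.1667)·(-0.6667) + (2.8333)·(1.3333)) / 5 = 15.3333/5 = 3.0667
  s[X_1,X_3] = ((0.8333)·(1) + (0.8333)·(3) + (-1.1667)·(-1) + (0.8333)·(-4) + (-4.1667)·(1) + (2.8333)·(0)) / 5 = -3/5 = -0.6
  s[X_2,X_2] = ((2.3333)·(2.3333) + (2.3333)·(2.3333) + (-4.6667)·(-4.6667) + (-0.6667)·(-0.6667) + (-0.6667)·(-0.6667) + (1.3333)·(1.3333)) / 5 = 35.3333/5 = 7.0667
  s[X_2,X_3] = ((2.3333)·(1) + (2.3333)·(3) + (-4.6667)·(-1) + (-0.6667)·(-4) + (-0.6667)·(1) + (1.3333)·(0)) / 5 = 16/5 = 3.2
  s[X_3,X_3] = ((1)·(1) + (3)·(3) + (-1)·(-1) + (-4)·(-4) + (1)·(1) + (0)·(0)) / 5 = 28/5 = 5.6
  Sample standard deviations s_i = √(s[i,i]):
  s(X_1) = √(5.7667) = 2.4014
  s(X_2) = √(7.0667) = 2.6583
  s(X_3) = √(5.6) = 2.3664

Step 3 — r_{ij} = s_{ij} / (s_i · s_j):
  r[X_1,X_1] = 1 (diagonal).
  r[X_1,X_2] = 3.0667 / (2.4014 · 2.6583) = 3.0667 / 6.3837 = 0.4804
  r[X_1,X_3] = -0.6 / (2.4014 · 2.3664) = -0.6 / 5.6827 = -0.1056
  r[X_2,X_2] = 1 (diagonal).
  r[X_2,X_3] = 3.2 / (2.6583 · 2.3664) = 3.2 / 6.2907 = 0.5087
  r[X_3,X_3] = 1 (diagonal).

R is symmetric with unit diagonal. Assembling:

R = [[1, 0.4804, -0.1056],
 [0.4804, 1, 0.5087],
 [-0.1056, 0.5087, 1]]


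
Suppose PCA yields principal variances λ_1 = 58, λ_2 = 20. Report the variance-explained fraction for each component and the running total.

Step 1 — total variance = trace(Sigma) = Σ λ_i = 58 + 20 = 78.

Step 2 — fraction explained by component i = λ_i / Σ λ:
  PC1: 58/78 = 0.7436
  PC2: 20/78 = 0.2564

Step 3 — cumulative fraction after k components = (λ_1 + ... + λ_k) / Σ λ:
  k = 1: 58/78 = 0.7436
  k = 2: (58 + 20)/78 = 78/78 = 1

Summary (fraction, with percent):

explained: PC1 0.7436 (74.36%), PC2 0.2564 (25.64%);  cumulative: 0.7436, 1


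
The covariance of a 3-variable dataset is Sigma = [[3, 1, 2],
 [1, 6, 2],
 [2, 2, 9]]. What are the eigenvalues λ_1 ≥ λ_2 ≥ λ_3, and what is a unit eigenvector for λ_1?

Step 1 — characteristic polynomial p(λ) = det(λI - Sigma) = λ³ - tr·λ² + c_1·λ - det, where tr = trace, c_1 = sum of the principal 2×2 minors, det = det(Sigma):
  tr = 3 + 6 + 9 = 18,
  c_1 = (3·6 - (1)²) + (3·9 - (2)²) + (6·9 - (2)²) = 17 + 23 + 50 = 90,
  det = 3·(6·9 - (2)²) - (1)·((1)·9 - (2)·(2)) + (2)·((1)·(2) - 6·(2)) = 3·(50) - (1)·(5) + (2)·(-10) = 125.
  So p(λ) = λ³ - 18λ² + 90λ - 125.
Step 2 — look for an integer root (rational root theorem: any rational root is an integer divisor of 125). Testing λ = 5:
  p(5) = 125 - 450 + 450 - 125 = 0  ✓
  Dividing out (λ - 5): p(λ) = (λ - 5)(λ² - 13λ + 25).
Step 3 — remaining eigenvalues from the quadratic λ² - 13λ + 25 = 0:
  Δ = 13² - 4·25 = 169 - 100 = 69,  λ = (13 ± √69)/2 = (13 ± 8.3066)/2 ≈ 10.6533 or 2.3467.
  Sorted: λ_1 = 10.6533,  λ_2 = 5,  λ_3 = 2.3467  (check: sum = 18 = tr ✓).

Step 4 — unit eigenvector for λ_1 ≈ 10.6533: v spans the null space of (Sigma - λ_1 I), whose rows are
  r_1 = (-7.6533, 1, 2),  r_2 = (1, -4.6533, 2),  r_3 = (2, 2, -1.6533).
  v is orthogonal to every row, so take v ∝ r_1 × r_2 = ((1)·(2) - (2)·(-4.6533), (2)·(1) - (-7.6533)·(2), (-7.6533)·(-4.6533) - (1)·(1)) ≈ (11.3066, 17.3066, 34.6132).
  Let u = (11.3066, 17.3066, 34.6132).
  ||u|| = √((11.3066)² + (17.3066)² + (34.6132)²) = √(1625.4359) ≈ 40.3167,  v_1 = u/||u|| ≈ (0.2804, 0.4293, 0.8585) (||v_1|| = 1).

λ_1 = 10.6533,  λ_2 = 5,  λ_3 = 2.3467;  v_1 ≈ (0.2804, 0.4293, 0.8585)


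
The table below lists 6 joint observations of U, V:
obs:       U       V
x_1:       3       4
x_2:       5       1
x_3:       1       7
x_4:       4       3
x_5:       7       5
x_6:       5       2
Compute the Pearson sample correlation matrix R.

Step 1 — column means:
  mean(U) = (3 + 5 + 1 + 4 + 7 + 5) / 6 = 25/6 = 4.1667
  mean(V) = (4 + 1 + 7 + 3 + 5 + 2) / 6 = 22/6 = 3.6667

Step 2 — sample variances and covariances s[i,j] = (1/(n-1)) · Σ_k (x_{k,i} - mean_i) · (x_{k,j} - mean_j), with n-1 = 5:
  s[U,U] = ((-1.1667)·(-1.1667) + (0.8333)·(0.8333) + (-3.1667)·(-3.1667) + (-0.1667)·(-0.1667) + (2.8333)·(2.8333) + (0.8333)·(0.8333)) / 5 = 20.8333/5 = 4.1667
  s[U,V] = ((-1.1667)·(0.3333) + (0.8333)·(-2.6667) + (-3.1667)·(3.3333) + (-0.1667)·(-0.6667) + (2.8333)·(1.3333) + (0.8333)·(-1.6667)) / 5 = -10.6667/5 = -2.1333
  s[V,V] = ((0.3333)·(0.3333) + (-2.6667)·(-2.6667) + (3.3333)·(3.3333) + (-0.6667)·(-0.6667) + (1.3333)·(1.3333) + (-1.6667)·(-1.6667)) / 5 = 23.3333/5 = 4.6667
  Sample standard deviations s_i = √(s[i,i]):
  s(U) = √(4.1667) = 2.0412
  s(V) = √(4.6667) = 2.1602

Step 3 — r_{ij} = s_{ij} / (s_i · s_j):
  r[U,U] = 1 (diagonal).
  r[U,V] = -2.1333 / (2.0412 · 2.1602) = -2.1333 / 4.4096 = -0.4838
  r[V,V] = 1 (diagonal).

R is symmetric with unit diagonal. Assembling:

R = [[1, -0.4838],
 [-0.4838, 1]]


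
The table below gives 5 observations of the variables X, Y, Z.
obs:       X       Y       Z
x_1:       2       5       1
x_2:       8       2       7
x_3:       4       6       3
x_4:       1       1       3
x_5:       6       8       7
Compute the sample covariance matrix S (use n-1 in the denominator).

Step 1 — column means:
  mean(X) = (2 + 8 + 4 + 1 + 6) / 5 = 21/5 = 4.2
  mean(Y) = (5 + 2 + 6 + 1 + 8) / 5 = 22/5 = 4.4
  mean(Z) = (1 + 7 + 3 + 3 + 7) / 5 = 21/5 = 4.2

Step 2 — sample covariance S[i,j] = (1/(n-1)) · Σ_k (x_{k,i} - mean_i) · (x_{k,j} - mean_j), with n-1 = 4.
  S[X,X] = ((-2.2)·(-2.2) + (3.8)·(3.8) + (-0.2)·(-0.2) + (-3.2)·(-3.2) + (1.8)·(1.8)) / 4 = 32.8/4 = 8.2
  S[X,Y] = ((-2.2)·(0.6) + (3.8)·(-2.4) + (-0.2)·(1.6) + (-3.2)·(-3.4) + (1.8)·(3.6)) / 4 = 6.6/4 = 1.65
  S[X,Z] = ((-2.2)·(-3.2) + (3.8)·(2.8) + (-0.2)·(-1.2) + (-3.2)·(-1.2) + (1.8)·(2.8)) / 4 = 26.8/4 = 6.7
  S[Y,Y] = ((0.6)·(0.6) + (-2.4)·(-2.4) + (1.6)·(1.6) + (-3.4)·(-3.4) + (3.6)·(3.6)) / 4 = 33.2/4 = 8.3
  S[Y,Z] = ((0.6)·(-3.2) + (-2.4)·(2.8) + (1.6)·(-1.2) + (-3.4)·(-1.2) + (3.6)·(2.8)) / 4 = 3.6/4 = 0.9
  S[Z,Z] = ((-3.2)·(-3.2) + (2.8)·(2.8) + (-1.2)·(-1.2) + (-1.2)·(-1.2) + (2.8)·(2.8)) / 4 = 28.8/4 = 7.2

S is symmetric (S[j,i] = S[i,j]). Assembling:

S = [[8.2, 1.65, 6.7],
 [1.65, 8.3, 0.9],
 [6.7, 0.9, 7.2]]


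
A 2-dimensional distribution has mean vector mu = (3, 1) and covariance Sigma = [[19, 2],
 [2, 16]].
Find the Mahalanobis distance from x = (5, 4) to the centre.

Step 1 — centre the observation: (x - mu) = (2, 3).

Step 2 — invert Sigma. det(Sigma) = 19·16 - (2)² = 300.
  Sigma^{-1} = (1/det) · [[d, -b], [-b, a]] = [[0.0533, -0.0067],
 [-0.0067, 0.0633]].

Step 3 — form the quadratic (x - mu)^T · Sigma^{-1} · (x - mu):
  Sigma^{-1} · (x - mu) = (0.0867, 0.1767).
  (x - mu)^T · [Sigma^{-1} · (x - mu)] = (2)·(0.0867) + (3)·(0.1767) = 0.7033.

Step 4 — take square root: d = √(0.7033) ≈ 0.8386.

d(x, mu) = √(0.7033) ≈ 0.8386


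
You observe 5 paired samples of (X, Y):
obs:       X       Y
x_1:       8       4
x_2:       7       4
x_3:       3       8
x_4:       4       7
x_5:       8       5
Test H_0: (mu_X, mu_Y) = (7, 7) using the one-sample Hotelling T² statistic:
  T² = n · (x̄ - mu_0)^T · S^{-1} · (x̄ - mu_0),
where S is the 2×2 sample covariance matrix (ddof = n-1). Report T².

Step 1 — sample mean vector:
  mean(X) = (8 + 7 + 3 + 4 + 8) / 5 = 30/5 = 6
  mean(Y) = (4 + 4 + 8 + 7 + 5) / 5 = 28/5 = 5.6
  x̄ = (6, 5.6),  deviation x̄ - mu_0 = (6, 5.6) - (7, 7) = (-1, -1.4).

Step 2 — sample covariance matrix, S[i,j] = (1/(n-1)) · Σ_k (x_{k,i} - mean_i) · (x_{k,j} - mean_j), divisor n-1 = 4:
  S[X,X] = ((2)·(2) + (1)·(1) + (-3)·(-3) + (-2)·(-2) + (2)·(2)) / 4 = 22/4 = 5.5
  S[X,Y] = ((2)·(-1.6) + (1)·(-1.6) + (-3)·(2.4) + (-2)·(1.4) + (2)·(-0.6)) / 4 = -16/4 = -4
  S[Y,Y] = ((-1.6)·(-1.6) + (-1.6)·(-1.6) + (2.4)·(2.4) + (1.4)·(1.4) + (-0.6)·(-0.6)) / 4 = 13.2/4 = 3.3
  S = [[5.5, -4],
 [-4, 3.3]].

Step 3 — invert S. det(S) = 5.5·3.3 - (-4)² = 2.15.
  S^{-1} = (1/det) · [[d, -b], [-b, a]] = [[1.5349, 1.8605],
 [1.8605, 2.5581]].

Step 4 — quadratic form (x̄ - mu_0)^T · S^{-1} · (x̄ - mu_0):
  S^{-1} · (x̄ - mu_0) = (-4.1395, -5.4419),
  (x̄ - mu_0)^T · [...] = (-1)·(-4.1395) + (-1.4)·(-5.4419) = 11.7581.

Step 5 — scale by n: T² = 5 · 11.7581 = 58.7907.

T² ≈ 58.7907


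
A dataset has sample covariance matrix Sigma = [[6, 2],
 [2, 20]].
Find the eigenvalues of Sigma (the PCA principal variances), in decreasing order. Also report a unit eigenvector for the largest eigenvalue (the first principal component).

Step 1 — characteristic polynomial of 2×2 Sigma:
  det(Sigma - λI) = λ² - trace · λ + det = 0.
  trace = 6 + 20 = 26, det = 6·20 - (2)² = 116.
Step 2 — discriminant:
  Δ = trace² - 4·det = 676 - 464 = 212.
Step 3 — eigenvalues:
  λ = (trace ± √Δ)/2 = (26 ± 14.5602)/2,
  λ_1 = 20.2801,  λ_2 = 5.7199.

Step 4 — unit eigenvector for λ_1: solve (Sigma - λ_1 I)v = 0. First row:
  (6 - 20.2801)·v_x + (2)·v_y = 0, i.e. (-14.2801)·v_x + (2)·v_y = 0,
  so v ∝ (b, λ_1 - a) = (2, 14.2801) = u.
  ||u|| = √((2)² + (14.2801)²) = √(207.9215) ≈ 14.4195,
  v_1 = u/||u|| ≈ (0.1387, 0.9903) (||v_1|| = 1).

λ_1 = 20.2801,  λ_2 = 5.7199;  v_1 ≈ (0.1387, 0.9903)


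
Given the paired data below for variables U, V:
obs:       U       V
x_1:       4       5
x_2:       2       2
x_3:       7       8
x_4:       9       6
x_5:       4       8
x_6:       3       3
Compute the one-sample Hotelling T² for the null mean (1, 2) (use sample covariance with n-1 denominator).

Step 1 — sample mean vector:
  mean(U) = (4 + 2 + 7 + 9 + 4 + 3) / 6 = 29/6 = 4.8333
  mean(V) = (5 + 2 + 8 + 6 + 8 + 3) / 6 = 32/6 = 5.3333
  x̄ = (4.8333, 5.3333),  deviation x̄ - mu_0 = (4.8333, 5.3333) - (1, 2) = (3.8333, 3.3333).

Step 2 — sample covariance matrix, S[i,j] = (1/(n-1)) · Σ_k (x_{k,i} - mean_i) · (x_{k,j} - mean_j), divisor n-1 = 5:
  S[U,U] = ((-0.8333)·(-0.8333) + (-2.8333)·(-2.8333) + (2.1667)·(2.1667) + (4.1667)·(4.1667) + (-0.8333)·(-0.8333) + (-1.8333)·(-1.8333)) / 5 = 34.8333/5 = 6.9667
  S[U,V] = ((-0.8333)·(-0.3333) + (-2.8333)·(-3.3333) + (2.1667)·(2.6667) + (4.1667)·(0.6667) + (-0.8333)·(2.6667) + (-1.8333)·(-2.3333)) / 5 = 20.3333/5 = 4.0667
  S[V,V] = ((-0.3333)·(-0.3333) + (-3.3333)·(-3.3333) + (2.6667)·(2.6667) + (0.6667)·(0.6667) + (2.6667)·(2.6667) + (-2.3333)·(-2.3333)) / 5 = 31.3333/5 = 6.2667
  S = [[6.9667, 4.0667],
 [4.0667, 6.2667]].

Step 3 — invert S. det(S) = 6.9667·6.2667 - (4.0667)² = 27.12.
  S^{-1} = (1/det) · [[d, -b], [-b, a]] = [[0.2311, -0.15],
 [-0.15, 0.2569]].

Step 4 — quadratic form (x̄ - mu_0)^T · S^{-1} · (x̄ - mu_0):
  S^{-1} · (x̄ - mu_0) = (0.3859, 0.2815),
  (x̄ - mu_0)^T · [...] = (3.8333)·(0.3859) + (3.3333)·(0.2815) = 2.4176.

Step 5 — scale by n: T² = 6 · 2.4176 = 14.5059.

T² ≈ 14.5059


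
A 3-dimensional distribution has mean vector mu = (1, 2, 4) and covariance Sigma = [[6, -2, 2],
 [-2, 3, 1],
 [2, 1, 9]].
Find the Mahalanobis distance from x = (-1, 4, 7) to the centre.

Step 1 — centre the observation: (x - mu) = (-2, 2, 3).

Step 2 — invert Sigma (cofactor / det for 3×3, or solve directly):
  Sigma^{-1} = [[0.26, 0.2, -0.08],
 [0.2, 0.5, -0.1],
 [-0.08, -0.1, 0.14]].

Step 3 — form the quadratic (x - mu)^T · Sigma^{-1} · (x - mu):
  Sigma^{-1} · (x - mu) = (-0.36, 0.3, 0.38).
  (x - mu)^T · [Sigma^{-1} · (x - mu)] = (-2)·(-0.36) + (2)·(0.3) + (3)·(0.38) = 2.46.

Step 4 — take square root: d = √(2.46) ≈ 1.5684.

d(x, mu) = √(2.46) ≈ 1.5684


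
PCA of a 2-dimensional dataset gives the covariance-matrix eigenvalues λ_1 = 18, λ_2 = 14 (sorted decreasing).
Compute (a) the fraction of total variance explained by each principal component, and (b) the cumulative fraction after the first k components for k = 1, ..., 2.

Step 1 — total variance = trace(Sigma) = Σ λ_i = 18 + 14 = 32.

Step 2 — fraction explained by component i = λ_i / Σ λ:
  PC1: 18/32 = 0.5625
  PC2: 14/32 = 0.4375

Step 3 — cumulative fraction after k components = (λ_1 + ... + λ_k) / Σ λ:
  k = 1: 18/32 = 0.5625
  k = 2: (18 + 14)/32 = 32/32 = 1

Summary (fraction, with percent):

explained: PC1 0.5625 (56.25%), PC2 0.4375 (43.75%);  cumulative: 0.5625, 1


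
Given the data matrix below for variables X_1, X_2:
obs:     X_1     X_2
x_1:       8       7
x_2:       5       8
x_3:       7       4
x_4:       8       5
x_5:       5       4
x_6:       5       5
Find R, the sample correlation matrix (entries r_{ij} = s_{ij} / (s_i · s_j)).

Step 1 — column means:
  mean(X_1) = (8 + 5 + 7 + 8 + 5 + 5) / 6 = 38/6 = 6.3333
  mean(X_2) = (7 + 8 + 4 + 5 + 4 + 5) / 6 = 33/6 = 5.5

Step 2 — sample variances and covariances s[i,j] = (1/(n-1)) · Σ_k (x_{k,i} - mean_i) · (x_{k,j} - mean_j), with n-1 = 5:
  s[X_1,X_1] = ((1.6667)·(1.6667) + (-1.3333)·(-1.3333) + (0.6667)·(0.6667) + (1.6667)·(1.6667) + (-1.3333)·(-1.3333) + (-1.3333)·(-1.3333)) / 5 = 11.3333/5 = 2.2667
  s[X_1,X_2] = ((1.6667)·(1.5) + (-1.3333)·(2.5) + (0.6667)·(-1.5) + (1.6667)·(-0.5) + (-1.3333)·(-1.5) + (-1.3333)·(-0.5)) / 5 = 0/5 = 0
  s[X_2,X_2] = ((1.5)·(1.5) + (2.5)·(2.5) + (-1.5)·(-1.5) + (-0.5)·(-0.5) + (-1.5)·(-1.5) + (-0.5)·(-0.5)) / 5 = 13.5/5 = 2.7
  Sample standard deviations s_i = √(s[i,i]):
  s(X_1) = √(2.2667) = 1.5055
  s(X_2) = √(2.7) = 1.6432

Step 3 — r_{ij} = s_{ij} / (s_i · s_j):
  r[X_1,X_1] = 1 (diagonal).
  r[X_1,X_2] = 0 / (1.5055 · 1.6432) = 0 / 2.4739 = 0
  r[X_2,X_2] = 1 (diagonal).

R is symmetric with unit diagonal. Assembling:

R = [[1, 0],
 [0, 1]]


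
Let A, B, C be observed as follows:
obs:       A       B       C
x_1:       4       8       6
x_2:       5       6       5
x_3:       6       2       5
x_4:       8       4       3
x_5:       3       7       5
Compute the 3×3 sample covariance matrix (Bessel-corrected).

Step 1 — column means:
  mean(A) = (4 + 5 + 6 + 8 + 3) / 5 = 26/5 = 5.2
  mean(B) = (8 + 6 + 2 + 4 + 7) / 5 = 27/5 = 5.4
  mean(C) = (6 + 5 + 5 + 3 + 5) / 5 = 24/5 = 4.8

Step 2 — sample covariance S[i,j] = (1/(n-1)) · Σ_k (x_{k,i} - mean_i) · (x_{k,j} - mean_j), with n-1 = 4.
  S[A,A] = ((-1.2)·(-1.2) + (-0.2)·(-0.2) + (0.8)·(0.8) + (2.8)·(2.8) + (-2.2)·(-2.2)) / 4 = 14.8/4 = 3.7
  S[A,B] = ((-1.2)·(2.6) + (-0.2)·(0.6) + (0.8)·(-3.4) + (2.8)·(-1.4) + (-2.2)·(1.6)) / 4 = -13.4/4 = -3.35
  S[A,C] = ((-1.2)·(1.2) + (-0.2)·(0.2) + (0.8)·(0.2) + (2.8)·(-1.8) + (-2.2)·(0.2)) / 4 = -6.8/4 = -1.7
  S[B,B] = ((2.6)·(2.6) + (0.6)·(0.6) + (-3.4)·(-3.4) + (-1.4)·(-1.4) + (1.6)·(1.6)) / 4 = 23.2/4 = 5.8
  S[B,C] = ((2.6)·(1.2) + (0.6)·(0.2) + (-3.4)·(0.2) + (-1.4)·(-1.8) + (1.6)·(0.2)) / 4 = 5.4/4 = 1.35
  S[C,C] = ((1.2)·(1.2) + (0.2)·(0.2) + (0.2)·(0.2) + (-1.8)·(-1.8) + (0.2)·(0.2)) / 4 = 4.8/4 = 1.2

S is symmetric (S[j,i] = S[i,j]). Assembling:

S = [[3.7, -3.35, -1.7],
 [-3.35, 5.8, 1.35],
 [-1.7, 1.35, 1.2]]


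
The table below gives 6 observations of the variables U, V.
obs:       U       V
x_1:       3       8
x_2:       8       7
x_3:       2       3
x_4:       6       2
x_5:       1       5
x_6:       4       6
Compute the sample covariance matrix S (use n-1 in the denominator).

Step 1 — column means:
  mean(U) = (3 + 8 + 2 + 6 + 1 + 4) / 6 = 24/6 = 4
  mean(V) = (8 + 7 + 3 + 2 + 5 + 6) / 6 = 31/6 = 5.1667

Step 2 — sample covariance S[i,j] = (1/(n-1)) · Σ_k (x_{k,i} - mean_i) · (x_{k,j} - mean_j), with n-1 = 5.
  S[U,U] = ((-1)·(-1) + (4)·(4) + (-2)·(-2) + (2)·(2) + (-3)·(-3) + (0)·(0)) / 5 = 34/5 = 6.8
  S[U,V] = ((-1)·(2.8333) + (4)·(1.8333) + (-2)·(-2.1667) + (2)·(-3.1667) + (-3)·(-0.1667) + (0)·(0.8333)) / 5 = 3/5 = 0.6
  S[V,V] = ((2.8333)·(2.8333) + (1.8333)·(1.8333) + (-2.1667)·(-2.1667) + (-3.1667)·(-3.1667) + (-0.1667)·(-0.1667) + (0.8333)·(0.8333)) / 5 = 26.8333/5 = 5.3667

S is symmetric (S[j,i] = S[i,j]). Assembling:

S = [[6.8, 0.6],
 [0.6, 5.3667]]


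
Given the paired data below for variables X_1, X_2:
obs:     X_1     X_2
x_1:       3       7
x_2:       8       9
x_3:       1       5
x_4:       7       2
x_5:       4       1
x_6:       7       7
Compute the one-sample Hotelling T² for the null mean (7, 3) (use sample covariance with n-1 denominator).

Step 1 — sample mean vector:
  mean(X_1) = (3 + 8 + 1 + 7 + 4 + 7) / 6 = 30/6 = 5
  mean(X_2) = (7 + 9 + 5 + 2 + 1 + 7) / 6 = 31/6 = 5.1667
  x̄ = (5, 5.1667),  deviation x̄ - mu_0 = (5, 5.1667) - (7, 3) = (-2, 2.1667).

Step 2 — sample covariance matrix, S[i,j] = (1/(n-1)) · Σ_k (x_{k,i} - mean_i) · (x_{k,j} - mean_j), divisor n-1 = 5:
  S[X_1,X_1] = ((-2)·(-2) + (3)·(3) + (-4)·(-4) + (2)·(2) + (-1)·(-1) + (2)·(2)) / 5 = 38/5 = 7.6
  S[X_1,X_2] = ((-2)·(1.8333) + (3)·(3.8333) + (-4)·(-0.1667) + (2)·(-3.1667) + (-1)·(-4.1667) + (2)·(1.8333)) / 5 = 10/5 = 2
  S[X_2,X_2] = ((1.8333)·(1.8333) + (3.8333)·(3.8333) + (-0.1667)·(-0.1667) + (-3.1667)·(-3.1667) + (-4.1667)·(-4.1667) + (1.8333)·(1.8333)) / 5 = 48.8333/5 = 9.7667
  S = [[7.6, 2],
 [2, 9.7667]].

Step 3 — invert S. det(S) = 7.6·9.7667 - (2)² = 70.2267.
  S^{-1} = (1/det) · [[d, -b], [-b, a]] = [[0.1391, -0.0285],
 [-0.0285, 0.1082]].

Step 4 — quadratic form (x̄ - mu_0)^T · S^{-1} · (x̄ - mu_0):
  S^{-1} · (x̄ - mu_0) = (-0.3399, 0.2914),
  (x̄ - mu_0)^T · [...] = (-2)·(-0.3399) + (2.1667)·(0.2914) = 1.3112.

Step 5 — scale by n: T² = 6 · 1.3112 = 7.8669.

T² ≈ 7.8669


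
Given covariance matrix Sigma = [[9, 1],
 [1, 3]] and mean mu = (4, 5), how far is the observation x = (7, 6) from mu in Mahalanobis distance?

Step 1 — centre the observation: (x - mu) = (3, 1).

Step 2 — invert Sigma. det(Sigma) = 9·3 - (1)² = 26.
  Sigma^{-1} = (1/det) · [[d, -b], [-b, a]] = [[0.1154, -0.0385],
 [-0.0385, 0.3462]].

Step 3 — form the quadratic (x - mu)^T · Sigma^{-1} · (x - mu):
  Sigma^{-1} · (x - mu) = (0.3077, 0.2308).
  (x - mu)^T · [Sigma^{-1} · (x - mu)] = (3)·(0.3077) + (1)·(0.2308) = 1.1538.

Step 4 — take square root: d = √(1.1538) ≈ 1.0742.

d(x, mu) = √(1.1538) ≈ 1.0742


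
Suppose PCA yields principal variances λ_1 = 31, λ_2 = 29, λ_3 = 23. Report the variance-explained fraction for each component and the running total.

Step 1 — total variance = trace(Sigma) = Σ λ_i = 31 + 29 + 23 = 83.

Step 2 — fraction explained by component i = λ_i / Σ λ:
  PC1: 31/83 = 0.3735
  PC2: 29/83 = 0.3494
  PC3: 23/83 = 0.2771

Step 3 — cumulative fraction after k components = (λ_1 + ... + λ_k) / Σ λ:
  k = 1: 31/83 = 0.3735
  k = 2: (31 + 29)/83 = 60/83 = 0.7229
  k = 3: (31 + 29 + 23)/83 = 83/83 = 1

Summary (fraction, with percent):

explained: PC1 0.3735 (37.35%), PC2 0.3494 (34.94%), PC3 0.2771 (27.71%);  cumulative: 0.3735, 0.7229, 1


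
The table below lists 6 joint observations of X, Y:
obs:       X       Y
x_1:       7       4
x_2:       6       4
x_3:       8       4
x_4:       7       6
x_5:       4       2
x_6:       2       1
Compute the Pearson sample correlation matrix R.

Step 1 — column means:
  mean(X) = (7 + 6 + 8 + 7 + 4 + 2) / 6 = 34/6 = 5.6667
  mean(Y) = (4 + 4 + 4 + 6 + 2 + 1) / 6 = 21/6 = 3.5

Step 2 — sample variances and covariances s[i,j] = (1/(n-1)) · Σ_k (x_{k,i} - mean_i) · (x_{k,j} - mean_j), with n-1 = 5:
  s[X,X] = ((1.3333)·(1.3333) + (0.3333)·(0.3333) + (2.3333)·(2.3333) + (1.3333)·(1.3333) + (-1.6667)·(-1.6667) + (-3.6667)·(-3.6667)) / 5 = 25.3333/5 = 5.0667
  s[X,Y] = ((1.3333)·(0.5) + (0.3333)·(0.5) + (2.3333)·(0.5) + (1.3333)·(2.5) + (-1.6667)·(-1.5) + (-3.6667)·(-2.5)) / 5 = 17/5 = 3.4
  s[Y,Y] = ((0.5)·(0.5) + (0.5)·(0.5) + (0.5)·(0.5) + (2.5)·(2.5) + (-1.5)·(-1.5) + (-2.5)·(-2.5)) / 5 = 15.5/5 = 3.1
  Sample standard deviations s_i = √(s[i,i]):
  s(X) = √(5.0667) = 2.2509
  s(Y) = √(3.1) = 1.7607

Step 3 — r_{ij} = s_{ij} / (s_i · s_j):
  r[X,X] = 1 (diagonal).
  r[X,Y] = 3.4 / (2.2509 · 1.7607) = 3.4 / 3.9632 = 0.8579
  r[Y,Y] = 1 (diagonal).

R is symmetric with unit diagonal. Assembling:

R = [[1, 0.8579],
 [0.8579, 1]]


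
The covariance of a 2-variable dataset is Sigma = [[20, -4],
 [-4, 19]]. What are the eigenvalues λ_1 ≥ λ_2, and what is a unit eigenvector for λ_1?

Step 1 — characteristic polynomial of 2×2 Sigma:
  det(Sigma - λI) = λ² - trace · λ + det = 0.
  trace = 20 + 19 = 39, det = 20·19 - (-4)² = 364.
Step 2 — discriminant:
  Δ = trace² - 4·det = 1521 - 1456 = 65.
Step 3 — eigenvalues:
  λ = (trace ± √Δ)/2 = (39 ± 8.0623)/2,
  λ_1 = 23.5311,  λ_2 = 15.4689.

Step 4 — unit eigenvector for λ_1: solve (Sigma - λ_1 I)v = 0. First row:
  (20 - 23.5311)·v_x + (-4)·v_y = 0, i.e. (-3.5311)·v_x + (-4)·v_y = 0,
  so v ∝ (b, λ_1 - a) = (-4, 3.5311); multiply by -1 so the first entry is positive: u = (4, -3.5311).
  ||u|| = √((4)² + (-3.5311)²) = √(28.4689) ≈ 5.3356,
  v_1 = u/||u|| ≈ (0.7497, -0.6618) (||v_1|| = 1).

λ_1 = 23.5311,  λ_2 = 15.4689;  v_1 ≈ (0.7497, -0.6618)


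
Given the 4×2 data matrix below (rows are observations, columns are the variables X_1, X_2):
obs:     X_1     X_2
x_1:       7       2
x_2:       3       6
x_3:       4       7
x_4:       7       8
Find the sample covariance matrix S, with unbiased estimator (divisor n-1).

Step 1 — column means:
  mean(X_1) = (7 + 3 + 4 + 7) / 4 = 21/4 = 5.25
  mean(X_2) = (2 + 6 + 7 + 8) / 4 = 23/4 = 5.75

Step 2 — sample covariance S[i,j] = (1/(n-1)) · Σ_k (x_{k,i} - mean_i) · (x_{k,j} - mean_j), with n-1 = 3.
  S[X_1,X_1] = ((1.75)·(1.75) + (-2.25)·(-2.25) + (-1.25)·(-1.25) + (1.75)·(1.75)) / 3 = 12.75/3 = 4.25
  S[X_1,X_2] = ((1.75)·(-3.75) + (-2.25)·(0.25) + (-1.25)·(1.25) + (1.75)·(2.25)) / 3 = -4.75/3 = -1.5833
  S[X_2,X_2] = ((-3.75)·(-3.75) + (0.25)·(0.25) + (1.25)·(1.25) + (2.25)·(2.25)) / 3 = 20.75/3 = 6.9167

S is symmetric (S[j,i] = S[i,j]). Assembling:

S = [[4.25, -1.5833],
 [-1.5833, 6.9167]]
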